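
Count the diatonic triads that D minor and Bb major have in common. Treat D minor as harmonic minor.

Diatonic triads of D minor (harmonic minor): D minor (i), E diminished (ii°), F augmented (III+), G minor (iv), A major (V), Bb major (VI), C# diminished (vii°).
Diatonic triads of Bb major: Bb major (I), C minor (ii), D minor (iii), Eb major (IV), F major (V), G minor (vi), A diminished (vii°).
Matching root and quality in both lists: D minor, G minor, Bb major.
That gives 3 common triads.

3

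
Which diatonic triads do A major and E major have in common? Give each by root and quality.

Triads in A major: A (I), Bm (ii), C♯m (iii), D (IV), E (V), F♯m (vi), G♯dim (vii°).
Triads in E major: E (I), F♯m (ii), G♯m (iii), A (IV), B (V), C♯m (vi), D♯dim (vii°).
Shared triads with their functions: A (I in A major, IV in E major); C♯m (iii in A major, vi in E major); E (V in A major, I in E major); F♯m (vi in A major, ii in E major).

A, C♯m, E, F♯m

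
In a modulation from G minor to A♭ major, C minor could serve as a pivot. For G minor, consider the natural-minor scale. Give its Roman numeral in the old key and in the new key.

The scale of G minor (natural minor) is G A B♭ C D E♭ F; C is degree 4, and the triad built there (C-E♭-G) is minor, so it is iv.
The scale of A♭ major is A♭ B♭ C D♭ E♭ F G; C is degree 3, and the triad built there (C-E♭-G) is minor, so it is iii.

iv in G minor; iii in A♭ major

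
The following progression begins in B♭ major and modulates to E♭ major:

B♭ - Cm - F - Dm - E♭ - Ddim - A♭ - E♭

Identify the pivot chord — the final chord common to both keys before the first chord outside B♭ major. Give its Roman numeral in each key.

Chords diatonic to B♭ major: B♭, Cm, Dm, E♭, F, Gm, Adim.
Reading the progression, the first chord not in that set is Ddim, so the modulation leaves B♭ major there.
The chord immediately before Ddim is E♭, which is diatonic to both keys: IV in B♭ major and I in E♭ major.

E♭ — IV in B♭ major, I in E♭ major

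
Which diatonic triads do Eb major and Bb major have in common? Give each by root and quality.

Triads in Eb major: Eb (I), Fm (ii), Gm (iii), Ab (IV), Bb (V), Cm (vi), Ddim (vii°).
Triads in Bb major: Bb (I), Cm (ii), Dm (iii), Eb (IV), F (V), Gm (vi), Adim (vii°).
Shared triads with their functions: Eb (I in Eb major, IV in Bb major); Gm (iii in Eb major, vi in Bb major); Bb (V in Eb major, I in Bb major); Cm (vi in Eb major, ii in Bb major).

Eb, Gm, Bb, Cm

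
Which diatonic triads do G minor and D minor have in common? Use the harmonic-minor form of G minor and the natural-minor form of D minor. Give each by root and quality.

Triads in G minor (harmonic minor): Gm (i), Adim (ii°), Bbaug (III+), Cm (iv), D (V), Eb (VI), F#dim (vii°).
Triads in D minor (natural minor): Dm (i), Edim (ii°), F (III), Gm (iv), Am (v), Bb (VI), C (VII).
Shared triads with their functions: Gm (i in G minor, iv in D minor).

Gm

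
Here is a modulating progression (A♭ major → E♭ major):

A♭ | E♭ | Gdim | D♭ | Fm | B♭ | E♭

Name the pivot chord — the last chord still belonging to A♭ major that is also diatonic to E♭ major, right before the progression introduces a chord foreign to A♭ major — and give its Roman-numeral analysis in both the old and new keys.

Fm — vi in A♭ major, ii in E♭ major

Chords diatonic to A♭ major: A♭, B♭m, Cm, D♭, E♭, Fm, Gdim.
Reading the progression, the first chord not in that set is B♭, so the modulation leaves A♭ major there.
The chord immediately before B♭ is Fm, which is diatonic to both keys: vi in A♭ major and ii in E♭ major.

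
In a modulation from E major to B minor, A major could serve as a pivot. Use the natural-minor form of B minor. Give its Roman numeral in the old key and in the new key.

IV in E major; VII in B minor

The scale of E major is E F# G# A B C# D#; A is degree 4, and the triad built there (A-C#-E) is major, so it is IV.
The scale of B minor (natural minor) is B C# D E F# G A; A is degree 7, and the triad built there (A-C#-E) is major, so it is VII.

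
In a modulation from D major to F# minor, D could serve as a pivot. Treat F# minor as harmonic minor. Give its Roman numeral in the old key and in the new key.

The scale of D major is D E F# G A B C#; D is degree 1, and the triad built there (D-F#-A) is major, so it is I.
The scale of F# minor (harmonic minor) is F# G# A B C# D E#; D is degree 6, and the triad built there (D-F#-A) is major, so it is VI.

I in D major; VI in F# minor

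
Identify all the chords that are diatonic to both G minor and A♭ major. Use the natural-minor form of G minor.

Cm, E♭

Triads in G minor (natural minor): G minor (i), A diminished (ii°), B♭ major (III), C minor (iv), D minor (v), E♭ major (VI), F major (VII).
Triads in A♭ major: A♭ major (I), B♭ minor (ii), C minor (iii), D♭ major (IV), E♭ major (V), F minor (vi), G diminished (vii°).
Shared triads with their functions: C minor (iv in G minor, iii in A♭ major); E♭ major (VI in G minor, V in A♭ major).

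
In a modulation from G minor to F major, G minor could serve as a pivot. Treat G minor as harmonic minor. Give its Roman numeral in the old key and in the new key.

The scale of G minor (harmonic minor) is G A Bb C D Eb F#; G is degree 1, and the triad built there (G-Bb-D) is minor, so it is i.
The scale of F major is F G A Bb C D E; G is degree 2, and the triad built there (G-Bb-D) is minor, so it is ii.

i in G minor; ii in F major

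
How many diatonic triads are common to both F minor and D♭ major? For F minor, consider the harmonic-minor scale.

3

Diatonic triads of F minor (harmonic minor): Fm (i), Gdim (ii°), A♭aug (III+), B♭m (iv), C (V), D♭ (VI), Edim (vii°).
Diatonic triads of D♭ major: D♭ (I), E♭m (ii), Fm (iii), G♭ (IV), A♭ (V), B♭m (vi), Cdim (vii°).
Matching root and quality in both lists: Fm, B♭m, D♭.
That gives 3 common triads.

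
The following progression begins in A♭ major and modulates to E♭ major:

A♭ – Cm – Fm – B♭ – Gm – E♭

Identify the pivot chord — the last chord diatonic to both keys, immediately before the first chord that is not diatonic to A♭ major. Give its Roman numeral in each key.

Fm — vi in A♭ major, ii in E♭ major

Chords diatonic to A♭ major: A♭, B♭m, Cm, D♭, E♭, Fm, Gdim.
Reading the progression, the first chord not in that set is B♭, so the modulation leaves A♭ major there.
The chord immediately before B♭ is Fm, which is diatonic to both keys: vi in A♭ major and ii in E♭ major.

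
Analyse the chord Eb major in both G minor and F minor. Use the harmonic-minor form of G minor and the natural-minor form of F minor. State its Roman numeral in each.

The scale of G minor (harmonic minor) is G A Bb C D Eb F#; Eb is degree 6, and the triad built there (Eb-G-Bb) is major, so it is VI.
The scale of F minor (natural minor) is F G Ab Bb C Db Eb; Eb is degree 7, and the triad built there (Eb-G-Bb) is major, so it is VII.

VI in G minor; VII in F minor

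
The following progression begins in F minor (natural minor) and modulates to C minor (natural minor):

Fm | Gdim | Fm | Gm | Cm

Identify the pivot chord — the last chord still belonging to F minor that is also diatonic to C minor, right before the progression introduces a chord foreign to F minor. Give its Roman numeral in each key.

Fm — i in F minor, iv in C minor

Chords diatonic to F minor: Fm, Gdim, A♭, B♭m, Cm, D♭, E♭.
Reading the progression, the first chord not in that set is Gm, so the modulation leaves F minor there.
The chord immediately before Gm is Fm, which is diatonic to both keys: i in F minor and iv in C minor.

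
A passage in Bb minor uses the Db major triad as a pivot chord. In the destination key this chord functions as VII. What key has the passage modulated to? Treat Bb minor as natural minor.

The numeral VII denotes a major triad on scale degree 7. With Db on degree 7, the tonic of the new key is Eb.
Degree 7 carries a major triad in natural-minor keys, so the destination is Eb minor.
Check: the diatonic triads of Eb minor (natural minor) are Ebm (i), Fdim (ii°), Gb (III), Abm (iv), Bbm (v), Cb (VI), Db (VII) — Db major is indeed VII.

Eb minor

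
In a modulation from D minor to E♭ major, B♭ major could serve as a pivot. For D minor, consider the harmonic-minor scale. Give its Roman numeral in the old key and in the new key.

The scale of D minor (harmonic minor) is D E F G A B♭ C♯; B♭ is degree 6, and the triad built there (B♭-D-F) is major, so it is VI.
The scale of E♭ major is E♭ F G A♭ B♭ C D; B♭ is degree 5, and the triad built there (B♭-D-F) is major, so it is V.

VI in D minor; V in E♭ major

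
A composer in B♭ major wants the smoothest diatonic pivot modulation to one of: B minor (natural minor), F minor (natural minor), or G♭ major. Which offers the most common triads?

Triads of B♭ major: B♭ (I), Cm (ii), Dm (iii), E♭ (IV), F (V), Gm (vi), Adim (vii°).
B minor (natural minor) shares 0: none.
F minor (natural minor) shares 2: Cm, E♭.
G♭ major shares 0: none.
The most common triads (2) are shared with F minor.

F minor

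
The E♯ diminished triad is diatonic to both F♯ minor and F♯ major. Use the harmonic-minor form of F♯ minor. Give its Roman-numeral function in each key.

vii° in F♯ minor; vii° in F♯ major

The scale of F♯ minor (harmonic minor) is F♯ G♯ A B C♯ D E♯; E♯ is degree 7, and the triad built there (E♯-G♯-B) is diminished, so it is vii°.
The scale of F♯ major is F♯ G♯ A♯ B C♯ D♯ E♯; E♯ is degree 7, and the triad built there (E♯-G♯-B) is diminished, so it is vii°.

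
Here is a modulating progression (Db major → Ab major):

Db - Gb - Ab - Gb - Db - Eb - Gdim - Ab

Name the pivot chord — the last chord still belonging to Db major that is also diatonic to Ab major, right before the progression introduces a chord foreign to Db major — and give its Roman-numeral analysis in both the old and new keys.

Chords diatonic to Db major: Db, Ebm, Fm, Gb, Ab, Bbm, Cdim.
Reading the progression, the first chord not in that set is Eb, so the modulation leaves Db major there.
The chord immediately before Eb is Db, which is diatonic to both keys: I in Db major and IV in Ab major.

Db — I in Db major, IV in Ab major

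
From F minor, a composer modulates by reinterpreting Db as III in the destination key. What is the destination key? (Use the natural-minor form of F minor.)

Bb minor

The numeral III denotes a major triad on scale degree 3. With Db on degree 3, the tonic of the new key is Bb.
Degree 3 carries a major triad in natural-minor keys, so the destination is Bb minor.
Check: the diatonic triads of Bb minor (natural minor) are Bbm (i), Cdim (ii°), Db (III), Ebm (iv), Fm (v), Gb (VI), Ab (VII) — Db is indeed III.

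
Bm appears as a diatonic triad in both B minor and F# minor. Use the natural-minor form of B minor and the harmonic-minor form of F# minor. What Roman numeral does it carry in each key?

i in B minor; iv in F# minor

The scale of B minor (natural minor) is B C# D E F# G A; B is degree 1, and the triad built there (B-D-F#) is minor, so it is i.
The scale of F# minor (harmonic minor) is F# G# A B C# D E#; B is degree 4, and the triad built there (B-D-F#) is minor, so it is iv.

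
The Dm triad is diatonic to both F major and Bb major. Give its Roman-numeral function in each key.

The scale of F major is F G A Bb C D E; D is degree 6, and the triad built there (D-F-A) is minor, so it is vi.
The scale of Bb major is Bb C D Eb F G A; D is degree 3, and the triad built there (D-F-A) is minor, so it is iii.

vi in F major; iii in Bb major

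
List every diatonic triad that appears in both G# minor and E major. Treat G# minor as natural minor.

G#m, B, C#m, E

Triads in G# minor (natural minor): G# minor (i), A# diminished (ii°), B major (III), C# minor (iv), D# minor (v), E major (VI), F# major (VII).
Triads in E major: E major (I), F# minor (ii), G# minor (iii), A major (IV), B major (V), C# minor (vi), D# diminished (vii°).
Shared triads with their functions: G# minor (i in G# minor, iii in E major); B major (III in G# minor, V in E major); C# minor (iv in G# minor, vi in E major); E major (VI in G# minor, I in E major).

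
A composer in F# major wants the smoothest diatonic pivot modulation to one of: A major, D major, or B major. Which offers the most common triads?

Triads of F# major: F# (I), G#m (ii), A#m (iii), B (IV), C# (V), D#m (vi), E#dim (vii°).
A major shares 0: none.
D major shares 0: none.
B major shares 4: F#, G#m, B, D#m.
The most common triads (4) are shared with B major.

B major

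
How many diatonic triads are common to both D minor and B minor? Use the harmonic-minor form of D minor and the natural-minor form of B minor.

Diatonic triads of D minor (harmonic minor): D minor (i), E diminished (ii°), F augmented (III+), G minor (iv), A major (V), Bb major (VI), C# diminished (vii°).
Diatonic triads of B minor (natural minor): B minor (i), C# diminished (ii°), D major (III), E minor (iv), F# minor (v), G major (VI), A major (VII).
Matching root and quality in both lists: A major, C# diminished.
That gives 2 common triads.

2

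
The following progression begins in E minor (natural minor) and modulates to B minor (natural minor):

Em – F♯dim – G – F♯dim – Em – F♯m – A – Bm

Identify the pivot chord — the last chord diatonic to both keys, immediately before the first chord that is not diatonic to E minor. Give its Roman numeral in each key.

Em — i in E minor, iv in B minor

Chords diatonic to E minor: Em, F♯dim, G, Am, Bm, C, D.
Reading the progression, the first chord not in that set is F♯m, so the modulation leaves E minor there.
The chord immediately before F♯m is Em, which is diatonic to both keys: i in E minor and iv in B minor.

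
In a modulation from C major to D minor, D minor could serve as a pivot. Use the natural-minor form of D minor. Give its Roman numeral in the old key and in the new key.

The scale of C major is C D E F G A B; D is degree 2, and the triad built there (D-F-A) is minor, so it is ii.
The scale of D minor (natural minor) is D E F G A B♭ C; D is degree 1, and the triad built there (D-F-A) is minor, so it is i.

ii in C major; i in D minor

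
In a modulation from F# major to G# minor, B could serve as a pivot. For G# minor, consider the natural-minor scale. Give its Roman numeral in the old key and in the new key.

The scale of F# major is F# G# A# B C# D# E#; B is degree 4, and the triad built there (B-D#-F#) is major, so it is IV.
The scale of G# minor (natural minor) is G# A# B C# D# E F#; B is degree 3, and the triad built there (B-D#-F#) is major, so it is III.

IV in F# major; III in G# minor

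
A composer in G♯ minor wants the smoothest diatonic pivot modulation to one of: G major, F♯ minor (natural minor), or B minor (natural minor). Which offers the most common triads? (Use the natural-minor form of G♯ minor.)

F♯ minor

Triads of G♯ minor (natural minor): G♯ minor (i), A♯ diminished (ii°), B major (III), C♯ minor (iv), D♯ minor (v), E major (VI), F♯ major (VII).
G major shares 0: none.
F♯ minor (natural minor) shares 2: C♯m, E.
B minor (natural minor) shares 0: none.
The most common triads (2) are shared with F♯ minor.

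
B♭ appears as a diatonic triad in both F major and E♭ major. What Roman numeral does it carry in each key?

The scale of F major is F G A B♭ C D E; B♭ is degree 4, and the triad built there (B♭-D-F) is major, so it is IV.
The scale of E♭ major is E♭ F G A♭ B♭ C D; B♭ is degree 5, and the triad built there (B♭-D-F) is major, so it is V.

IV in F major; V in E♭ major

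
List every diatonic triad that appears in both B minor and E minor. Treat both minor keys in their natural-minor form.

Bm, D, Em, G

Triads in B minor (natural minor): Bm (i), C#dim (ii°), D (III), Em (iv), F#m (v), G (VI), A (VII).
Triads in E minor (natural minor): Em (i), F#dim (ii°), G (III), Am (iv), Bm (v), C (VI), D (VII).
Shared triads with their functions: Bm (i in B minor, v in E minor); D (III in B minor, VII in E minor); Em (iv in B minor, i in E minor); G (VI in B minor, III in E minor).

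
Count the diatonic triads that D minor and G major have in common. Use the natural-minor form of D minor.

Diatonic triads of D minor (natural minor): Dm (i), Edim (ii°), F (III), Gm (iv), Am (v), B♭ (VI), C (VII).
Diatonic triads of G major: G (I), Am (ii), Bm (iii), C (IV), D (V), Em (vi), F♯dim (vii°).
Matching root and quality in both lists: Am, C.
That gives 2 common triads.

2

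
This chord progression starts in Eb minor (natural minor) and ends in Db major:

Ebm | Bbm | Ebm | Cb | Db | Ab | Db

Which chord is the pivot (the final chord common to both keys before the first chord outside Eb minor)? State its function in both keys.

Chords diatonic to Eb minor: Ebm, Fdim, Gb, Abm, Bbm, Cb, Db.
Reading the progression, the first chord not in that set is Ab, so the modulation leaves Eb minor there.
The chord immediately before Ab is Db, which is diatonic to both keys: VII in Eb minor and I in Db major.

Db — VII in Eb minor, I in Db major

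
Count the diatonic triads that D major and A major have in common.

4

Diatonic triads of D major: D (I), Em (ii), F#m (iii), G (IV), A (V), Bm (vi), C#dim (vii°).
Diatonic triads of A major: A (I), Bm (ii), C#m (iii), D (IV), E (V), F#m (vi), G#dim (vii°).
Matching root and quality in both lists: D, F#m, A, Bm.
That gives 4 common triads.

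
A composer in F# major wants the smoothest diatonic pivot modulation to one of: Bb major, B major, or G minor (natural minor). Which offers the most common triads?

Triads of F# major: F# (I), G#m (ii), A#m (iii), B (IV), C# (V), D#m (vi), E#dim (vii°).
Bb major shares 0: none.
B major shares 4: F#, G#m, B, D#m.
G minor (natural minor) shares 0: none.
The most common triads (4) are shared with B major.

B major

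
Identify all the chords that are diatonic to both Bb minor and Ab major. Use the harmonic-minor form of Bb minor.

Triads in Bb minor (harmonic minor): Bbm (i), Cdim (ii°), Dbaug (III+), Ebm (iv), F (V), Gb (VI), Adim (vii°).
Triads in Ab major: Ab (I), Bbm (ii), Cm (iii), Db (IV), Eb (V), Fm (vi), Gdim (vii°).
Shared triads with their functions: Bbm (i in Bb minor, ii in Ab major).

Bbm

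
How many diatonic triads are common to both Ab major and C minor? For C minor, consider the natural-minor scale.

4

Diatonic triads of Ab major: Ab (I), Bbm (ii), Cm (iii), Db (IV), Eb (V), Fm (vi), Gdim (vii°).
Diatonic triads of C minor (natural minor): Cm (i), Ddim (ii°), Eb (III), Fm (iv), Gm (v), Ab (VI), Bb (VII).
Matching root and quality in both lists: Ab, Cm, Eb, Fm.
That gives 4 common triads.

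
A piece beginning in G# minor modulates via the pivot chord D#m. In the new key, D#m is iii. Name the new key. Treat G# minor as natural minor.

The numeral iii denotes a minor triad on scale degree 3. With D# on degree 3, the tonic of the new key is B.
Degree 3 carries a minor triad in major keys, so the destination is B major.
Check: the diatonic triads of B major are B (I), C#m (ii), D#m (iii), E (IV), F# (V), G#m (vi), A#dim (vii°) — D#m is indeed iii.

B major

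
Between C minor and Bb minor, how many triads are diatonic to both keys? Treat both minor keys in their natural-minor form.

2

Diatonic triads of C minor (natural minor): C minor (i), D diminished (ii°), Eb major (III), F minor (iv), G minor (v), Ab major (VI), Bb major (VII).
Diatonic triads of Bb minor (natural minor): Bb minor (i), C diminished (ii°), Db major (III), Eb minor (iv), F minor (v), Gb major (VI), Ab major (VII).
Matching root and quality in both lists: F minor, Ab major.
That gives 2 common triads.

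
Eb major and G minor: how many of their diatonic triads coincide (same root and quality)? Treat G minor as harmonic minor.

Diatonic triads of Eb major: Eb (I), Fm (ii), Gm (iii), Ab (IV), Bb (V), Cm (vi), Ddim (vii°).
Diatonic triads of G minor (harmonic minor): Gm (i), Adim (ii°), Bbaug (III+), Cm (iv), D (V), Eb (VI), F#dim (vii°).
Matching root and quality in both lists: Eb, Gm, Cm.
That gives 3 common triads.

3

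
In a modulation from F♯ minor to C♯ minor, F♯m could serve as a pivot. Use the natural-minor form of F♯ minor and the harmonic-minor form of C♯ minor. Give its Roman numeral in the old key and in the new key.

i in F♯ minor; iv in C♯ minor

The scale of F♯ minor (natural minor) is F♯ G♯ A B C♯ D E; F♯ is degree 1, and the triad built there (F♯-A-C♯) is minor, so it is i.
The scale of C♯ minor (harmonic minor) is C♯ D♯ E F♯ G♯ A B♯; F♯ is degree 4, and the triad built there (F♯-A-C♯) is minor, so it is iv.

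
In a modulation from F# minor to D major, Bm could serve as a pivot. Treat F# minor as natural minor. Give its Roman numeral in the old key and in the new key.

The scale of F# minor (natural minor) is F# G# A B C# D E; B is degree 4, and the triad built there (B-D-F#) is minor, so it is iv.
The scale of D major is D E F# G A B C#; B is degree 6, and the triad built there (B-D-F#) is minor, so it is vi.

iv in F# minor; vi in D major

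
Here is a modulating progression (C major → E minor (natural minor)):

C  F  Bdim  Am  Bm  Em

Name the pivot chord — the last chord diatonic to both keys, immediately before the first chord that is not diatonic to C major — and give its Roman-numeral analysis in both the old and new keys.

Chords diatonic to C major: C, Dm, Em, F, G, Am, Bdim.
Reading the progression, the first chord not in that set is Bm, so the modulation leaves C major there.
The chord immediately before Bm is Am, which is diatonic to both keys: vi in C major and iv in E minor.

Am — vi in C major, iv in E minor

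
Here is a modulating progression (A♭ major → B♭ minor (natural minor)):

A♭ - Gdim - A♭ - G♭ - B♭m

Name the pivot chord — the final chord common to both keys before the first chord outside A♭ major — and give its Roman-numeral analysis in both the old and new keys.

Chords diatonic to A♭ major: A♭, B♭m, Cm, D♭, E♭, Fm, Gdim.
Reading the progression, the first chord not in that set is G♭, so the modulation leaves A♭ major there.
The chord immediately before G♭ is A♭, which is diatonic to both keys: I in A♭ major and VII in B♭ minor.

A♭ — I in A♭ major, VII in B♭ minor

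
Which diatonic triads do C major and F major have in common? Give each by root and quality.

C, Dm, F, Am

Triads in C major: C (I), Dm (ii), Em (iii), F (IV), G (V), Am (vi), Bdim (vii°).
Triads in F major: F (I), Gm (ii), Am (iii), Bb (IV), C (V), Dm (vi), Edim (vii°).
Shared triads with their functions: C (I in C major, V in F major); Dm (ii in C major, vi in F major); F (IV in C major, I in F major); Am (vi in C major, iii in F major).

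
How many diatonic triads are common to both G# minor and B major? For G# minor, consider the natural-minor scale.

Diatonic triads of G# minor (natural minor): G# minor (i), A# diminished (ii°), B major (III), C# minor (iv), D# minor (v), E major (VI), F# major (VII).
Diatonic triads of B major: B major (I), C# minor (ii), D# minor (iii), E major (IV), F# major (V), G# minor (vi), A# diminished (vii°).
Matching root and quality in both lists: G# minor, A# diminished, B major, C# minor, D# minor, E major, F# major.
That gives 7 common triads.

7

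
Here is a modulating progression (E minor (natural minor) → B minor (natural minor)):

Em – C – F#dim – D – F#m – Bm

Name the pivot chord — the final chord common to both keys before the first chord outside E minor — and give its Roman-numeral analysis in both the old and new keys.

D — VII in E minor, III in B minor

Chords diatonic to E minor: Em, F#dim, G, Am, Bm, C, D.
Reading the progression, the first chord not in that set is F#m, so the modulation leaves E minor there.
The chord immediately before F#m is D, which is diatonic to both keys: VII in E minor and III in B minor.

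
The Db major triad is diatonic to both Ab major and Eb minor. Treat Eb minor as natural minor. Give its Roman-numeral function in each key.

IV in Ab major; VII in Eb minor

The scale of Ab major is Ab Bb C Db Eb F G; Db is degree 4, and the triad built there (Db-F-Ab) is major, so it is IV.
The scale of Eb minor (natural minor) is Eb F Gb Ab Bb Cb Db; Db is degree 7, and the triad built there (Db-F-Ab) is major, so it is VII.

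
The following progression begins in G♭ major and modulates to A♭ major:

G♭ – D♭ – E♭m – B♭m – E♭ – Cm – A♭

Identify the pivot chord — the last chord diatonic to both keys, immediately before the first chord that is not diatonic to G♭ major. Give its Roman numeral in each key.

B♭m — iii in G♭ major, ii in A♭ major

Chords diatonic to G♭ major: G♭, A♭m, B♭m, C♭, D♭, E♭m, Fdim.
Reading the progression, the first chord not in that set is E♭, so the modulation leaves G♭ major there.
The chord immediately before E♭ is B♭m, which is diatonic to both keys: iii in G♭ major and ii in A♭ major.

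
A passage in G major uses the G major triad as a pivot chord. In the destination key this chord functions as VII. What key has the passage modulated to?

The numeral VII denotes a major triad on scale degree 7. With G on degree 7, the tonic of the new key is A.
Degree 7 carries a major triad in natural-minor keys, so the destination is A minor.
Check: the diatonic triads of A minor (natural minor) are Am (i), Bdim (ii°), C (III), Dm (iv), Em (v), F (VI), G (VII) — G major is indeed VII.

A minor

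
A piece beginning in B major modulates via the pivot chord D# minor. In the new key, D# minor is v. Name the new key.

The numeral v denotes a minor triad on scale degree 5. With D# on degree 5, the tonic of the new key is G#.
Degree 5 carries a minor triad in natural-minor keys, so the destination is G# minor.
Check: the diatonic triads of G# minor (natural minor) are G#m (i), A#dim (ii°), B (III), C#m (iv), D#m (v), E (VI), F# (VII) — D# minor is indeed v.

G# minor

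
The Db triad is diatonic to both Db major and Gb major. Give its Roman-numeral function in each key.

I in Db major; V in Gb major

The scale of Db major is Db Eb F Gb Ab Bb C; Db is degree 1, and the triad built there (Db-F-Ab) is major, so it is I.
The scale of Gb major is Gb Ab Bb Cb Db Eb F; Db is degree 5, and the triad built there (Db-F-Ab) is major, so it is V.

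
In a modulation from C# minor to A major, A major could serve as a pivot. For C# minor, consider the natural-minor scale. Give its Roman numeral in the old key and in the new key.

The scale of C# minor (natural minor) is C# D# E F# G# A B; A is degree 6, and the triad built there (A-C#-E) is major, so it is VI.
The scale of A major is A B C# D E F# G#; A is degree 1, and the triad built there (A-C#-E) is major, so it is I.

VI in C# minor; I in A major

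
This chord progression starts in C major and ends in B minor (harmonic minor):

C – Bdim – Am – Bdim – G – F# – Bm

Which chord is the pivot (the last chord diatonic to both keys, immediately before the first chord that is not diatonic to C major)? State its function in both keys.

Chords diatonic to C major: C, Dm, Em, F, G, Am, Bdim.
Reading the progression, the first chord not in that set is F#, so the modulation leaves C major there.
The chord immediately before F# is G, which is diatonic to both keys: V in C major and VI in B minor.

G — V in C major, VI in B minor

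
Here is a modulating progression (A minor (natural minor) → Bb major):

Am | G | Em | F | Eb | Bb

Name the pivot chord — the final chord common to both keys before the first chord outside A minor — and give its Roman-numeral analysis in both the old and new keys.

Chords diatonic to A minor: Am, Bdim, C, Dm, Em, F, G.
Reading the progression, the first chord not in that set is Eb, so the modulation leaves A minor there.
The chord immediately before Eb is F, which is diatonic to both keys: VI in A minor and V in Bb major.

F — VI in A minor, V in Bb major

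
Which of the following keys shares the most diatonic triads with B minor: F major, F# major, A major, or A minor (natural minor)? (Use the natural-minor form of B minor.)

Triads of B minor (natural minor): Bm (i), C#dim (ii°), D (III), Em (iv), F#m (v), G (VI), A (VII).
F major shares 0: none.
F# major shares 0: none.
A major shares 4: Bm, D, F#m, A.
A minor (natural minor) shares 2: Em, G.
The most common triads (4) are shared with A major.

A major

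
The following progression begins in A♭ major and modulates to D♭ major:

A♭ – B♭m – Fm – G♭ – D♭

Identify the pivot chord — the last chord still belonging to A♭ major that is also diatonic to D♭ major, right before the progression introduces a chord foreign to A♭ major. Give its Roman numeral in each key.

Chords diatonic to A♭ major: A♭, B♭m, Cm, D♭, E♭, Fm, Gdim.
Reading the progression, the first chord not in that set is G♭, so the modulation leaves A♭ major there.
The chord immediately before G♭ is Fm, which is diatonic to both keys: vi in A♭ major and iii in D♭ major.

Fm — vi in A♭ major, iii in D♭ major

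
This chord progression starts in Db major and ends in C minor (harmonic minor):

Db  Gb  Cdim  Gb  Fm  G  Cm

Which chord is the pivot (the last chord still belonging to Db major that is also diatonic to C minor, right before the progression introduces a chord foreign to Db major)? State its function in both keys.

Chords diatonic to Db major: Db, Ebm, Fm, Gb, Ab, Bbm, Cdim.
Reading the progression, the first chord not in that set is G, so the modulation leaves Db major there.
The chord immediately before G is Fm, which is diatonic to both keys: iii in Db major and iv in C minor.

Fm — iii in Db major, iv in C minor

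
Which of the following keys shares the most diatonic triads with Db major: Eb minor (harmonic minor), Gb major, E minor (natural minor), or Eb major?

Triads of Db major: Db (I), Ebm (ii), Fm (iii), Gb (IV), Ab (V), Bbm (vi), Cdim (vii°).
Eb minor (harmonic minor) shares 1: Ebm.
Gb major shares 4: Db, Ebm, Gb, Bbm.
E minor (natural minor) shares 0: none.
Eb major shares 2: Fm, Ab.
The most common triads (4) are shared with Gb major.

Gb major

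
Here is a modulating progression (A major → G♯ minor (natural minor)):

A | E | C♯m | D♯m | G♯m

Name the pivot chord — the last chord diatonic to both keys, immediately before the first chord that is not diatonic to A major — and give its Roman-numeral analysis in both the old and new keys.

C♯m — iii in A major, iv in G♯ minor

Chords diatonic to A major: A, Bm, C♯m, D, E, F♯m, G♯dim.
Reading the progression, the first chord not in that set is D♯m, so the modulation leaves A major there.
The chord immediately before D♯m is C♯m, which is diatonic to both keys: iii in A major and iv in G♯ minor.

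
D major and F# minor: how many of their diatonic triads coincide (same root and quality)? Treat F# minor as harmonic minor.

Diatonic triads of D major: D major (I), E minor (ii), F# minor (iii), G major (IV), A major (V), B minor (vi), C# diminished (vii°).
Diatonic triads of F# minor (harmonic minor): F# minor (i), G# diminished (ii°), A augmented (III+), B minor (iv), C# major (V), D major (VI), E# diminished (vii°).
Matching root and quality in both lists: D major, F# minor, B minor.
That gives 3 common triads.

3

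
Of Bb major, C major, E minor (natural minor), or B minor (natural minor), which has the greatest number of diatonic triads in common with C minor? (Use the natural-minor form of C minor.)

Triads of C minor (natural minor): Cm (i), Ddim (ii°), Eb (III), Fm (iv), Gm (v), Ab (VI), Bb (VII).
Bb major shares 4: Cm, Eb, Gm, Bb.
C major shares 0: none.
E minor (natural minor) shares 0: none.
B minor (natural minor) shares 0: none.
The most common triads (4) are shared with Bb major.

Bb major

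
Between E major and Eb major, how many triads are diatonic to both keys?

0

Diatonic triads of E major: E (I), F#m (ii), G#m (iii), A (IV), B (V), C#m (vi), D#dim (vii°).
Diatonic triads of Eb major: Eb (I), Fm (ii), Gm (iii), Ab (IV), Bb (V), Cm (vi), Ddim (vii°).
No triad has the same root and quality in both keys.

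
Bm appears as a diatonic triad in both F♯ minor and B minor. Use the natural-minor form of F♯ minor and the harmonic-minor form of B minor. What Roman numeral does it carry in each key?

The scale of F♯ minor (natural minor) is F♯ G♯ A B C♯ D E; B is degree 4, and the triad built there (B-D-F♯) is minor, so it is iv.
The scale of B minor (harmonic minor) is B C♯ D E F♯ G A♯; B is degree 1, and the triad built there (B-D-F♯) is minor, so it is i.

iv in F♯ minor; i in B minor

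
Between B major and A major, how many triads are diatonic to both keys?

2

Diatonic triads of B major: B (I), C♯m (ii), D♯m (iii), E (IV), F♯ (V), G♯m (vi), A♯dim (vii°).
Diatonic triads of A major: A (I), Bm (ii), C♯m (iii), D (IV), E (V), F♯m (vi), G♯dim (vii°).
Matching root and quality in both lists: C♯m, E.
That gives 2 common triads.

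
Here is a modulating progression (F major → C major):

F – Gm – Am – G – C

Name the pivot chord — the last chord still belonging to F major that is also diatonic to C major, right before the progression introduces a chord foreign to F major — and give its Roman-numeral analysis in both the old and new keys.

Am — iii in F major, vi in C major

Chords diatonic to F major: F, Gm, Am, B♭, C, Dm, Edim.
Reading the progression, the first chord not in that set is G, so the modulation leaves F major there.
The chord immediately before G is Am, which is diatonic to both keys: iii in F major and vi in C major.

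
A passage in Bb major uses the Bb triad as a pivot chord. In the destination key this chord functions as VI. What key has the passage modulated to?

The numeral VI denotes a major triad on scale degree 6. With Bb on degree 6, the tonic of the new key is D.
Degree 6 carries a major triad in minor keys, so the destination is D minor.
Check: the diatonic triads of D minor (natural minor) are Dm (i), Edim (ii°), F (III), Gm (iv), Am (v), Bb (VI), C (VII) — Bb is indeed VI.

D minor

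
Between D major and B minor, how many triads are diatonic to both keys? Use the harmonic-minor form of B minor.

Diatonic triads of D major: D (I), Em (ii), F♯m (iii), G (IV), A (V), Bm (vi), C♯dim (vii°).
Diatonic triads of B minor (harmonic minor): Bm (i), C♯dim (ii°), Daug (III+), Em (iv), F♯ (V), G (VI), A♯dim (vii°).
Matching root and quality in both lists: Em, G, Bm, C♯dim.
That gives 4 common triads.

4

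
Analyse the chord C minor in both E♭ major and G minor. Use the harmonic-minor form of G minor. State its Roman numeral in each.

The scale of E♭ major is E♭ F G A♭ B♭ C D; C is degree 6, and the triad built there (C-E♭-G) is minor, so it is vi.
The scale of G minor (harmonic minor) is G A B♭ C D E♭ F♯; C is degree 4, and the triad built there (C-E♭-G) is minor, so it is iv.

vi in E♭ major; iv in G minor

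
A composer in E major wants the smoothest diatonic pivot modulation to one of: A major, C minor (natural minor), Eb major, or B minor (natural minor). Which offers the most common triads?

A major

Triads of E major: E major (I), F# minor (ii), G# minor (iii), A major (IV), B major (V), C# minor (vi), D# diminished (vii°).
A major shares 4: E, F#m, A, C#m.
C minor (natural minor) shares 0: none.
Eb major shares 0: none.
B minor (natural minor) shares 2: F#m, A.
The most common triads (4) are shared with A major.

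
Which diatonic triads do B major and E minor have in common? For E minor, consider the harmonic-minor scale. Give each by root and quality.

Triads in B major: B (I), C#m (ii), D#m (iii), E (IV), F# (V), G#m (vi), A#dim (vii°).
Triads in E minor (harmonic minor): Em (i), F#dim (ii°), Gaug (III+), Am (iv), B (V), C (VI), D#dim (vii°).
Shared triads with their functions: B (I in B major, V in E minor).

B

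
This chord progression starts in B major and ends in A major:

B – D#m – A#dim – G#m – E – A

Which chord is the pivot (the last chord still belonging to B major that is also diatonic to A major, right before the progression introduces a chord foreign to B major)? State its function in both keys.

Chords diatonic to B major: B, C#m, D#m, E, F#, G#m, A#dim.
Reading the progression, the first chord not in that set is A, so the modulation leaves B major there.
The chord immediately before A is E, which is diatonic to both keys: IV in B major and V in A major.

E — IV in B major, V in A major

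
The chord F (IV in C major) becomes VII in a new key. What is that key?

G minor

The numeral VII denotes a major triad on scale degree 7. With F on degree 7, the tonic of the new key is G.
Degree 7 carries a major triad in natural-minor keys, so the destination is G minor.
Check: the diatonic triads of G minor (natural minor) are Gm (i), Adim (ii°), Bb (III), Cm (iv), Dm (v), Eb (VI), F (VII) — F is indeed VII.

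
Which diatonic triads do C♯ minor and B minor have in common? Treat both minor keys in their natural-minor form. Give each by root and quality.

Triads in C♯ minor (natural minor): C♯m (i), D♯dim (ii°), E (III), F♯m (iv), G♯m (v), A (VI), B (VII).
Triads in B minor (natural minor): Bm (i), C♯dim (ii°), D (III), Em (iv), F♯m (v), G (VI), A (VII).
Shared triads with their functions: F♯m (iv in C♯ minor, v in B minor); A (VI in C♯ minor, VII in B minor).

F♯m, A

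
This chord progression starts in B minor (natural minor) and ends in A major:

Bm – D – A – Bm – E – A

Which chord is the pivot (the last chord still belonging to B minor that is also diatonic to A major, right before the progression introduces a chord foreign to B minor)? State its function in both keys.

Chords diatonic to B minor: Bm, C#dim, D, Em, F#m, G, A.
Reading the progression, the first chord not in that set is E, so the modulation leaves B minor there.
The chord immediately before E is Bm, which is diatonic to both keys: i in B minor and ii in A major.

Bm — i in B minor, ii in A major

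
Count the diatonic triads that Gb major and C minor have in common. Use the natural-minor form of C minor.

Diatonic triads of Gb major: Gb major (I), Ab minor (ii), Bb minor (iii), Cb major (IV), Db major (V), Eb minor (vi), F diminished (vii°).
Diatonic triads of C minor (natural minor): C minor (i), D diminished (ii°), Eb major (III), F minor (iv), G minor (v), Ab major (VI), Bb major (VII).
No triad has the same root and quality in both keys.

0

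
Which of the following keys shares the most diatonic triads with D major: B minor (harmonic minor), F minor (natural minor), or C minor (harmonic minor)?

Triads of D major: D (I), Em (ii), F#m (iii), G (IV), A (V), Bm (vi), C#dim (vii°).
B minor (harmonic minor) shares 4: Em, G, Bm, C#dim.
F minor (natural minor) shares 0: none.
C minor (harmonic minor) shares 1: G.
The most common triads (4) are shared with B minor.

B minor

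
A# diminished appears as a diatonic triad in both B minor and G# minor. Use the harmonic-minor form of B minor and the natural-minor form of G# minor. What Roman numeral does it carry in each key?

vii° in B minor; ii° in G# minor

The scale of B minor (harmonic minor) is B C# D E F# G A#; A# is degree 7, and the triad built there (A#-C#-E) is diminished, so it is vii°.
The scale of G# minor (natural minor) is G# A# B C# D# E F#; A# is degree 2, and the triad built there (A#-C#-E) is diminished, so it is ii°.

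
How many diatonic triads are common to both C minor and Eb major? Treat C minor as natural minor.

Diatonic triads of C minor (natural minor): Cm (i), Ddim (ii°), Eb (III), Fm (iv), Gm (v), Ab (VI), Bb (VII).
Diatonic triads of Eb major: Eb (I), Fm (ii), Gm (iii), Ab (IV), Bb (V), Cm (vi), Ddim (vii°).
Matching root and quality in both lists: Cm, Ddim, Eb, Fm, Gm, Ab, Bb.
That gives 7 common triads.

7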